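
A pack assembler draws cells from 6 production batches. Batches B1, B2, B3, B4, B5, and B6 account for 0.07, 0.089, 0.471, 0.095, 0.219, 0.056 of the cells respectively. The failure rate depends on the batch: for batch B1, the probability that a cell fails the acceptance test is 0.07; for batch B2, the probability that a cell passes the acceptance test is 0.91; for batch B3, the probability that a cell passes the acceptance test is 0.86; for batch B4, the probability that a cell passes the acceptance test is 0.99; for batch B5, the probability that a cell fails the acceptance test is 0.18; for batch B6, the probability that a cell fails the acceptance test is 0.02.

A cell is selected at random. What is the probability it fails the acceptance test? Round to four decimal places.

P(F|B2) = 1 − 0.91 = 0.09.
P(F|B3) = 1 − 0.86 = 0.14.
P(F|B4) = 1 − 0.99 = 0.01.
Using total probability over the partition,
P(F) = P(F|B1)·P(B1) + P(F|B2)·P(B2) + P(F|B3)·P(B3) + P(F|B4)·P(B4) + P(F|B5)·P(B5) + P(F|B6)·P(B6)
      = 0.07·0.07 + 0.09·0.089 + 0.14·0.471 + 0.01·0.095 + 0.18·0.219 + 0.02·0.056
      = 0.0049 + 0.00801 + 0.06594 + 0.00095 + 0.03942 + 0.00112 = 0.12034

0.1203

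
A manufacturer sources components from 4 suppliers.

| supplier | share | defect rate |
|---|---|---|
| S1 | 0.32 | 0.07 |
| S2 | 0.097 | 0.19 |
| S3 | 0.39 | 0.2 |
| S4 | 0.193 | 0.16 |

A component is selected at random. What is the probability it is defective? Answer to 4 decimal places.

P(D) = P(D|S1)·P(S1) + P(D|S2)·P(S2) + P(D|S3)·P(S3) + P(D|S4)·P(S4)
      = 0.07·0.32 + 0.19·0.097 + 0.2·0.39 + 0.16·0.193
      = 0.0224 + 0.01843 + 0.078 + 0.03088 = 0.14971

P(D) ≈ 0.1497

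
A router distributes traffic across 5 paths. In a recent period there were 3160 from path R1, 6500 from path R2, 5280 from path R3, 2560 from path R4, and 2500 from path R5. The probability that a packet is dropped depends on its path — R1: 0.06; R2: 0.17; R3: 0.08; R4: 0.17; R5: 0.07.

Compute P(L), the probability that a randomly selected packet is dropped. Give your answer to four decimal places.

P(L) ≈ 0.1164

Total: 3160 + 6500 + 5280 + 2560 + 2500 = 20000.
P(R1) = 3160/20000 = 0.158. P(R2) = 6500/20000 = 0.325. P(R3) = 5280/20000 = 0.264. P(R4) = 2560/20000 = 0.128. P(R5) = 2500/20000 = 0.125.
Using total probability over the partition,
P(L) = P(L|R1)·P(R1) + P(L|R2)·P(R2) + P(L|R3)·P(R3) + P(L|R4)·P(R4) + P(L|R5)·P(R5)
      = 0.06·0.158 + 0.17·0.325 + 0.08·0.264 + 0.17·0.128 + 0.07·0.125
      = 0.00948 + 0.05525 + 0.02112 + 0.02176 + 0.00875 = 0.11636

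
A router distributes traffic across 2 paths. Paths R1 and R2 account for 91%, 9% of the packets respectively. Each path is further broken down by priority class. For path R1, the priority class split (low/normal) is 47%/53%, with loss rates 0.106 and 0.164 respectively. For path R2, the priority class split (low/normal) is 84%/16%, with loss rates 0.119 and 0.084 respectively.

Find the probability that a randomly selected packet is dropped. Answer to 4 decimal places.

P(L|R1) = 0.47·0.106 + 0.53·0.164 = 0.04982 + 0.08692 = 0.13674
P(L|R2) = 0.84·0.119 + 0.16·0.084 = 0.09996 + 0.01344 = 0.1134
By total probability over the outer partition,
P(L) = 0.91·0.13674 + 0.09·0.1134
      = 0.1244334 + 0.010206 = 0.1346394

P(L) ≈ 0.1346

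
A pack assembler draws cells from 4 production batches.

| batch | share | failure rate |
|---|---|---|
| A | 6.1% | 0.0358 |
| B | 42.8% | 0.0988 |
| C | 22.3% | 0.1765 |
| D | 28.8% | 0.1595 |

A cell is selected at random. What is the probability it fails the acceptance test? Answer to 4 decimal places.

P(F) ≈ 0.1298

P(F) = P(F|A)·P(A) + P(F|B)·P(B) + P(F|C)·P(C) + P(F|D)·P(D)
      = 0.0358·0.061 + 0.0988·0.428 + 0.1765·0.223 + 0.1595·0.288
      = 0.0021838 + 0.0422864 + 0.0393595 + 0.045936 = 0.1297657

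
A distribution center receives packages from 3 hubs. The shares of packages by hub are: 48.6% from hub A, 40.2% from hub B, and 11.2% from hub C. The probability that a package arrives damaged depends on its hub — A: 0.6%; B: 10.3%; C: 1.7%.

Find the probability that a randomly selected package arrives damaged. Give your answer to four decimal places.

P(D) = P(D|A)·P(A) + P(D|B)·P(B) + P(D|C)·P(C)
      = 0.006·0.486 + 0.103·0.402 + 0.017·0.112
      = 0.002916 + 0.041406 + 0.001904 = 0.046226

0.0462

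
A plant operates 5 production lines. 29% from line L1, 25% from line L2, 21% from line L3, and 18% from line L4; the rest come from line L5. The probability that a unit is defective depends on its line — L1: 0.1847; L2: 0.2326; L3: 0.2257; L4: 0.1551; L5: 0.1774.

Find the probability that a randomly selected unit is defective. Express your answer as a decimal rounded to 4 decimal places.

0.1994

P(L5) = 1 − (0.29 + 0.25 + 0.21 + 0.18) = 0.07.
By the law of total probability,
P(D) = P(D|L1)·P(L1) + P(D|L2)·P(L2) + P(D|L3)·P(L3) + P(D|L4)·P(L4) + P(D|L5)·P(L5)
      = 0.1847·0.29 + 0.2326·0.25 + 0.2257·0.21 + 0.1551·0.18 + 0.1774·0.07
      = 0.053563 + 0.05815 + 0.047397 + 0.027918 + 0.012418 = 0.199446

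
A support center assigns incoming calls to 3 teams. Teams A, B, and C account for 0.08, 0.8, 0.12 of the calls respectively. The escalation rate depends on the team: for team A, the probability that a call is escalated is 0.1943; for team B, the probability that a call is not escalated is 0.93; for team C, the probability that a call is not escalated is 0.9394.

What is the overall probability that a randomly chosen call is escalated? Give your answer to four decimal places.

P(E) ≈ 0.0788

P(E|B) = 1 − 0.93 = 0.07.
P(E|C) = 1 − 0.9394 = 0.0606.
Using total probability over the partition,
P(E) = P(E|A)·P(A) + P(E|B)·P(B) + P(E|C)·P(C)
      = 0.1943·0.08 + 0.07·0.8 + 0.0606·0.12
      = 0.015544 + 0.056 + 0.007272 = 0.078816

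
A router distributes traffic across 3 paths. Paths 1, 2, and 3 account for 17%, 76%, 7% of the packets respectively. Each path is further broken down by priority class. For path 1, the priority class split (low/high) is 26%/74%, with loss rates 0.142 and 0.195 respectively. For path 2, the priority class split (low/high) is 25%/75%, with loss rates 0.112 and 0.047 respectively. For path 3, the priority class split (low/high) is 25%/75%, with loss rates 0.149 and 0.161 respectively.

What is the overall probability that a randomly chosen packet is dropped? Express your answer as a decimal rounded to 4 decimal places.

P(L|1) = 0.26·0.142 + 0.74·0.195 = 0.03692 + 0.1443 = 0.18122
P(L|2) = 0.25·0.112 + 0.75·0.047 = 0.028 + 0.03525 = 0.06325
P(L|3) = 0.25·0.149 + 0.75·0.161 = 0.03725 + 0.12075 = 0.158
Then overall,
P(L) = 0.17·0.18122 + 0.76·0.06325 + 0.07·0.158
      = 0.0308074 + 0.04807 + 0.01106 = 0.0899374

0.0899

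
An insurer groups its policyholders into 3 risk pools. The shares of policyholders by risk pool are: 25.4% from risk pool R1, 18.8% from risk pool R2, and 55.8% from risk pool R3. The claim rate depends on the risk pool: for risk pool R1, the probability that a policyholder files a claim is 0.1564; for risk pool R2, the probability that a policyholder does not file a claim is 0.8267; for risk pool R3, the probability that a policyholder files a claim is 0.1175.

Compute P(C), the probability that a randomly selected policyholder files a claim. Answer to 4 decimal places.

P(C|R2) = 1 − 0.8267 = 0.1733.
Summing over the partition,
P(C) = P(C|R1)·P(R1) + P(C|R2)·P(R2) + P(C|R3)·P(R3)
      = 0.1564·0.254 + 0.1733·0.188 + 0.1175·0.558
      = 0.0397256 + 0.0325804 + 0.065565 = 0.137871

P(C) ≈ 0.1379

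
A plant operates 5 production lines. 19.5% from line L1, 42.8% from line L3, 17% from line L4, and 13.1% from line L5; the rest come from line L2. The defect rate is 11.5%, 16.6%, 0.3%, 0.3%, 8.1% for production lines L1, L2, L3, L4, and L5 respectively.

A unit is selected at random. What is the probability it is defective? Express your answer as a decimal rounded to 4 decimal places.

P(L2) = 1 − (0.195 + 0.428 + 0.17 + 0.131) = 0.076.
P(D) = P(D|L1)·P(L1) + P(D|L2)·P(L2) + P(D|L3)·P(L3) + P(D|L4)·P(L4) + P(D|L5)·P(L5)
      = 0.115·0.195 + 0.166·0.076 + 0.003·0.428 + 0.003·0.17 + 0.081·0.131
      = 0.022425 + 0.012616 + 0.001284 + 0.00051 + 0.010611 = 0.047446

P(D) ≈ 0.0474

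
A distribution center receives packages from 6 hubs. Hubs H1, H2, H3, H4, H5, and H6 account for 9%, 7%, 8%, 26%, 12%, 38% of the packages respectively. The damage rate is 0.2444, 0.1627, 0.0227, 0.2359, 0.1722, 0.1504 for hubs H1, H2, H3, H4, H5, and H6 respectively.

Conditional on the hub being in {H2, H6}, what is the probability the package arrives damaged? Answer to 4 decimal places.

0.1523

Let S = {H2, H6}.
P(S) = 0.07 + 0.38 = 0.45.
P(D ∩ S) = 0.1627·0.07 + 0.1504·0.38 = 0.011389 + 0.057152 = 0.068541.
P(D | S) = 0.068541 / 0.45 = 0.152313…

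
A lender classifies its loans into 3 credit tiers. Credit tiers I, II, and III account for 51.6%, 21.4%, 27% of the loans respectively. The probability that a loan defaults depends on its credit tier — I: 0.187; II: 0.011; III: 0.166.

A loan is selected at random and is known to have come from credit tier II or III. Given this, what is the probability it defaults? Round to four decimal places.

P(D|S) ≈ 0.0975

Let S = {II, III}.
P(S) = 0.214 + 0.27 = 0.484.
P(D ∩ S) = 0.011·0.214 + 0.166·0.27 = 0.002354 + 0.04482 = 0.047174.
P(D | S) = 0.047174 / 0.484 = 0.097467…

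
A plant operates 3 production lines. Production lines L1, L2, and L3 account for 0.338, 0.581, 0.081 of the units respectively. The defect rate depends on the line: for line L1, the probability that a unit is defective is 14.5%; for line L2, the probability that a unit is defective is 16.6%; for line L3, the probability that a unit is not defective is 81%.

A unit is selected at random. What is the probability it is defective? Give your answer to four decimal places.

P(D|L3) = 1 − 0.81 = 0.19.
P(D) = P(D|L1)·P(L1) + P(D|L2)·P(L2) + P(D|L3)·P(L3)
      = 0.145·0.338 + 0.166·0.581 + 0.19·0.081
      = 0.04901 + 0.096446 + 0.01539 = 0.160846

0.1608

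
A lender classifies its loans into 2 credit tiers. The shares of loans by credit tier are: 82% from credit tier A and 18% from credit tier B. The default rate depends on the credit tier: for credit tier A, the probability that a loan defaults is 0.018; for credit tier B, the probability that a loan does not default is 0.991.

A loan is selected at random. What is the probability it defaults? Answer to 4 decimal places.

P(D|B) = 1 − 0.991 = 0.009.
P(D) = P(D|A)·P(A) + P(D|B)·P(B)
      = 0.018·0.82 + 0.009·0.18
      = 0.01476 + 0.00162 = 0.01638

P(D) ≈ 0.0164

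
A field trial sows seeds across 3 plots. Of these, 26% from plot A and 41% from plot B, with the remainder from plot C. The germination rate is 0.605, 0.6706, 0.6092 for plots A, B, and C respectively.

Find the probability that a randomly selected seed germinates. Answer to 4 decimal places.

P(G) ≈ 0.6333

P(C) = 1 − (0.26 + 0.41) = 0.33.
P(G) = P(G|A)·P(A) + P(G|B)·P(B) + P(G|C)·P(C)
      = 0.605·0.26 + 0.6706·0.41 + 0.6092·0.33
      = 0.1573 + 0.274946 + 0.201036 = 0.633282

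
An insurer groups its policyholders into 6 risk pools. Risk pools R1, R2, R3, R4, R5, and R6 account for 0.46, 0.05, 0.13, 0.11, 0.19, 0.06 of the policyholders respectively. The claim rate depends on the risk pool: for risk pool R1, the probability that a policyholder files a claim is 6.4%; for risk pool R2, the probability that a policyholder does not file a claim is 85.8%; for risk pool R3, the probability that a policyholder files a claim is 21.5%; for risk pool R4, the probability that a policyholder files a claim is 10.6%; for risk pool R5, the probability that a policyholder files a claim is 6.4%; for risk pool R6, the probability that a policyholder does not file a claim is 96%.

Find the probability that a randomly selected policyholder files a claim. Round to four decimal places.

P(C|R2) = 1 − 0.858 = 0.142.
P(C|R6) = 1 − 0.96 = 0.04.
By the law of total probability,
P(C) = P(C|R1)·P(R1) + P(C|R2)·P(R2) + P(C|R3)·P(R3) + P(C|R4)·P(R4) + P(C|R5)·P(R5) + P(C|R6)·P(R6)
      = 0.064·0.46 + 0.142·0.05 + 0.215·0.13 + 0.106·0.11 + 0.064·0.19 + 0.04·0.06
      = 0.02944 + 0.0071 + 0.02795 + 0.01166 + 0.01216 + 0.0024 = 0.09071

P(C) ≈ 0.0907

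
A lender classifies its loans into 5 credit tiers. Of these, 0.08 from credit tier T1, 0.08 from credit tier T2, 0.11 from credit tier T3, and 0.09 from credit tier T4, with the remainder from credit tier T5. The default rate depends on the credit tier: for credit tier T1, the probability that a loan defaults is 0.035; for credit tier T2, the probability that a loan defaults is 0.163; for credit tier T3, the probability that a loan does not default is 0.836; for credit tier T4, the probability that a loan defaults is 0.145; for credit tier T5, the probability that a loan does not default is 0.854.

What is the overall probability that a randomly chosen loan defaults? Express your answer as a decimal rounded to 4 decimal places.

0.1404

P(T5) = 1 − (0.08 + 0.08 + 0.11 + 0.09) = 0.64.
P(D|T3) = 1 − 0.836 = 0.164.
P(D|T5) = 1 − 0.854 = 0.146.
P(D) = P(D|T1)·P(T1) + P(D|T2)·P(T2) + P(D|T3)·P(T3) + P(D|T4)·P(T4) + P(D|T5)·P(T5)
      = 0.035·0.08 + 0.163·0.08 + 0.164·0.11 + 0.145·0.09 + 0.146·0.64
      = 0.0028 + 0.01304 + 0.01804 + 0.01305 + 0.09344 = 0.14037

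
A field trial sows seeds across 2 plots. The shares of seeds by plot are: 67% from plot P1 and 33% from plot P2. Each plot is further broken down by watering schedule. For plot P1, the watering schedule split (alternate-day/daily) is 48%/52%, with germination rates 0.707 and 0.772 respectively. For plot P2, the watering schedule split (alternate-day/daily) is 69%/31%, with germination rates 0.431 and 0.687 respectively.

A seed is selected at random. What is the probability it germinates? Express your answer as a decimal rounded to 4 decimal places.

0.6648

P(G|P1) = 0.48·0.707 + 0.52·0.772 = 0.33936 + 0.40144 = 0.7408
P(G|P2) = 0.69·0.431 + 0.31·0.687 = 0.29739 + 0.21297 = 0.51036
By total probability over the outer partition,
P(G) = 0.67·0.7408 + 0.33·0.51036
      = 0.496336 + 0.1684188 = 0.6647548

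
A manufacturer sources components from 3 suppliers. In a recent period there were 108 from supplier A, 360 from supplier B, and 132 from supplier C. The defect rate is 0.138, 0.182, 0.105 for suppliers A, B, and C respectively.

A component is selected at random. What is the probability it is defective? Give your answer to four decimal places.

Total: 108 + 360 + 132 = 600.
P(A) = 108/600 = 0.18. P(B) = 360/600 = 0.6. P(C) = 132/600 = 0.22.
Summing over the partition,
P(D) = P(D|A)·P(A) + P(D|B)·P(B) + P(D|C)·P(C)
      = 0.138·0.18 + 0.182·0.6 + 0.105·0.22
      = 0.02484 + 0.1092 + 0.0231 = 0.15714

0.1571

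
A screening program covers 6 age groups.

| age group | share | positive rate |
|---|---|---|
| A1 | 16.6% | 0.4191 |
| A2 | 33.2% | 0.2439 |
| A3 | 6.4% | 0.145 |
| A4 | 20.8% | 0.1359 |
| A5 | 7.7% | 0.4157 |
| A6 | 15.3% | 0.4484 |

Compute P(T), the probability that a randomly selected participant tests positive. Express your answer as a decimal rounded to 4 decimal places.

Summing over the partition,
P(T) = P(T|A1)·P(A1) + P(T|A2)·P(A2) + P(T|A3)·P(A3) + P(T|A4)·P(A4) + P(T|A5)·P(A5) + P(T|A6)·P(A6)
      = 0.4191·0.166 + 0.2439·0.332 + 0.145·0.064 + 0.1359·0.208 + 0.4157·0.077 + 0.4484·0.153
      = 0.0695706 + 0.0809748 + 0.00928 + 0.0282672 + 0.0320089 + 0.0686052 = 0.2887067

P(T) ≈ 0.2887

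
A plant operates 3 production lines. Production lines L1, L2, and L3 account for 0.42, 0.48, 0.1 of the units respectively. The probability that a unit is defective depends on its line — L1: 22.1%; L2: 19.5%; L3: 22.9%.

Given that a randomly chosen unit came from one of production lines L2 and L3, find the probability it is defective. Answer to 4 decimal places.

P(D|S) ≈ 0.2009

Let S = {L2, L3}.
P(S) = 0.48 + 0.1 = 0.58.
P(D ∩ S) = 0.195·0.48 + 0.229·0.1 = 0.0936 + 0.0229 = 0.1165.
P(D | S) = 0.1165 / 0.58 = 0.200862…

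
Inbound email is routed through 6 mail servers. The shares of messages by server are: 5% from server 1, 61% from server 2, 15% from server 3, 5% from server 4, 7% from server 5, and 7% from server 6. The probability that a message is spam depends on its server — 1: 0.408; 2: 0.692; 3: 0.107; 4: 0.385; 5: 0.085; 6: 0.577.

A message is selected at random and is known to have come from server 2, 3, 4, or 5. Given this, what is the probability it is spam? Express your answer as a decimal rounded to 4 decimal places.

0.5266

Let J = {2, 3, 4, 5}.
P(J) = 0.61 + 0.15 + 0.05 + 0.07 = 0.88.
P(S ∩ J) = 0.692·0.61 + 0.107·0.15 + 0.385·0.05 + 0.085·0.07 = 0.42212 + 0.01605 + 0.01925 + 0.00595 = 0.46337.
P(S | J) = 0.46337 / 0.88 = 0.526557…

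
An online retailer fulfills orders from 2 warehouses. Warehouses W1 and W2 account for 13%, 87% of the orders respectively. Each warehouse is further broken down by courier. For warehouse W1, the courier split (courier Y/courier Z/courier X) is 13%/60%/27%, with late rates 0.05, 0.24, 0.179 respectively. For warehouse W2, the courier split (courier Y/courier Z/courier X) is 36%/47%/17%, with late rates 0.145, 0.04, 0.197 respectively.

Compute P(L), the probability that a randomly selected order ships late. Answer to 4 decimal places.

P(L|W1) = 0.13·0.05 + 0.6·0.24 + 0.27·0.179 = 0.0065 + 0.144 + 0.04833 = 0.19883
P(L|W2) = 0.36·0.145 + 0.47·0.04 + 0.17·0.197 = 0.0522 + 0.0188 + 0.03349 = 0.10449
By total probability over the outer partition,
P(L) = 0.13·0.19883 + 0.87·0.10449
      = 0.0258479 + 0.0909063 = 0.1167542

P(L) ≈ 0.1168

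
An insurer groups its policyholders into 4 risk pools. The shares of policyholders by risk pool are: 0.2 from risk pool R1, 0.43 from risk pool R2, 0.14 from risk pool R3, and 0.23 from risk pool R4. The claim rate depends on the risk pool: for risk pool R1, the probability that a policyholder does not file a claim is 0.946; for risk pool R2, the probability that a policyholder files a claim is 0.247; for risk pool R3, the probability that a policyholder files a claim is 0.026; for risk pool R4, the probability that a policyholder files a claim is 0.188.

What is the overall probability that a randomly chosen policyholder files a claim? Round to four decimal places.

P(C) ≈ 0.1639

P(C|R1) = 1 − 0.946 = 0.054.
P(C) = P(C|R1)·P(R1) + P(C|R2)·P(R2) + P(C|R3)·P(R3) + P(C|R4)·P(R4)
      = 0.054·0.2 + 0.247·0.43 + 0.026·0.14 + 0.188·0.23
      = 0.0108 + 0.10621 + 0.00364 + 0.04324 = 0.16389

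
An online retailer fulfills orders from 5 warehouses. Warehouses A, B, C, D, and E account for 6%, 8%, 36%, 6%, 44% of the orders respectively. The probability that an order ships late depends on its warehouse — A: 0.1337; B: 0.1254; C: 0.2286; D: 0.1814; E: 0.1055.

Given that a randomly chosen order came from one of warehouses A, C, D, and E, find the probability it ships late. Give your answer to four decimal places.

Let S = {A, C, D, E}.
P(S) = 0.06 + 0.36 + 0.06 + 0.44 = 0.92.
P(L ∩ S) = 0.1337·0.06 + 0.2286·0.36 + 0.1814·0.06 + 0.1055·0.44 = 0.008022 + 0.082296 + 0.010884 + 0.04642 = 0.147622.
P(L | S) = 0.147622 / 0.92 = 0.160459…

P(L|S) ≈ 0.1605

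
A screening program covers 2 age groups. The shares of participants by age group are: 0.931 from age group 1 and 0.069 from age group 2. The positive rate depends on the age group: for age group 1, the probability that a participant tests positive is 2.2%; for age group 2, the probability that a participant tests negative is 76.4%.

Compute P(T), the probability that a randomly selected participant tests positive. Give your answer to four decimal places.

P(T|2) = 1 − 0.764 = 0.236.
P(T) = P(T|1)·P(1) + P(T|2)·P(2)
      = 0.022·0.931 + 0.236·0.069
      = 0.020482 + 0.016284 = 0.036766

P(T) ≈ 0.0368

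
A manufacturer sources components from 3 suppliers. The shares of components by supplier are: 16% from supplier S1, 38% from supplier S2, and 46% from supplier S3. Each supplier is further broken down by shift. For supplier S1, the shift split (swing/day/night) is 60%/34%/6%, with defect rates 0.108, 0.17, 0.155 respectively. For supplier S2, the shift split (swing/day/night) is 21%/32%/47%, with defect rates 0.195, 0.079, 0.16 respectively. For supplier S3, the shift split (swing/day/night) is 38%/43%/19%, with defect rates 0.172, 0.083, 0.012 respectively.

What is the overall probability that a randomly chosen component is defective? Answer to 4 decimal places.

P(D) ≈ 0.1224

P(D|S1) = 0.6·0.108 + 0.34·0.17 + 0.06·0.155 = 0.0648 + 0.0578 + 0.0093 = 0.1319
P(D|S2) = 0.21·0.195 + 0.32·0.079 + 0.47·0.16 = 0.04095 + 0.02528 + 0.0752 = 0.14143
P(D|S3) = 0.38·0.172 + 0.43·0.083 + 0.19·0.012 = 0.06536 + 0.03569 + 0.00228 = 0.10333
By total probability over the outer partition,
P(D) = 0.16·0.1319 + 0.38·0.14143 + 0.46·0.10333
      = 0.021104 + 0.0537434 + 0.0475318 = 0.1223792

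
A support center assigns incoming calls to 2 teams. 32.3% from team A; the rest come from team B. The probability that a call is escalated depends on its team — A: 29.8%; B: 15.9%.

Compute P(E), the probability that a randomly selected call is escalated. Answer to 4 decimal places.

P(E) ≈ 0.2039

P(B) = 1 − (0.323) = 0.677.
P(E) = P(E|A)·P(A) + P(E|B)·P(B)
      = 0.298·0.323 + 0.159·0.677
      = 0.096254 + 0.107643 = 0.203897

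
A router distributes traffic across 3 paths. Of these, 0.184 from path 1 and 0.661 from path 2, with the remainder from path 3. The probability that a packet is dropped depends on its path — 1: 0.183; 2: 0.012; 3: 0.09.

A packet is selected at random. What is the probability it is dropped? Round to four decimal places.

0.0556

P(3) = 1 − (0.184 + 0.661) = 0.155.
P(L) = P(L|1)·P(1) + P(L|2)·P(2) + P(L|3)·P(3)
      = 0.183·0.184 + 0.012·0.661 + 0.09·0.155
      = 0.033672 + 0.007932 + 0.01395 = 0.055554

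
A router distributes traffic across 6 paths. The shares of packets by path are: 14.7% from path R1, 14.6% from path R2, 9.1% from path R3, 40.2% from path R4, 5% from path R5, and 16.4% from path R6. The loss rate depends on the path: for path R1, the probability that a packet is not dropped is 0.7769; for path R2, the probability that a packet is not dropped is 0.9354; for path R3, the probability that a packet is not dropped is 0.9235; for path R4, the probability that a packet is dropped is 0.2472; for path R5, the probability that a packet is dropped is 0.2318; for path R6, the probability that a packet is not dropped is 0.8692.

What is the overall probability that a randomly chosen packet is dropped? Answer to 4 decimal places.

P(L|R1) = 1 − 0.7769 = 0.2231.
P(L|R2) = 1 − 0.9354 = 0.0646.
P(L|R3) = 1 − 0.9235 = 0.0765.
P(L|R6) = 1 − 0.8692 = 0.1308.
Summing over the partition,
P(L) = P(L|R1)·P(R1) + P(L|R2)·P(R2) + P(L|R3)·P(R3) + P(L|R4)·P(R4) + P(L|R5)·P(R5) + P(L|R6)·P(R6)
      = 0.2231·0.147 + 0.0646·0.146 + 0.0765·0.091 + 0.2472·0.402 + 0.2318·0.05 + 0.1308·0.164
      = 0.0327957 + 0.0094316 + 0.0069615 + 0.0993744 + 0.01159 + 0.0214512 = 0.1816044

0.1816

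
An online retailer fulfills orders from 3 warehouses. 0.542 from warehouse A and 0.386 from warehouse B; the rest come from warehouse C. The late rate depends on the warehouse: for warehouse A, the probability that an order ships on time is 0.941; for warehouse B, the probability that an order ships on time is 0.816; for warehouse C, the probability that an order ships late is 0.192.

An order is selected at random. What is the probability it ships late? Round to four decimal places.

P(C) = 1 − (0.542 + 0.386) = 0.072.
P(L|A) = 1 − 0.941 = 0.059.
P(L|B) = 1 − 0.816 = 0.184.
P(L) = P(L|A)·P(A) + P(L|B)·P(B) + P(L|C)·P(C)
      = 0.059·0.542 + 0.184·0.386 + 0.192·0.072
      = 0.031978 + 0.071024 + 0.013824 = 0.116826

P(L) ≈ 0.1168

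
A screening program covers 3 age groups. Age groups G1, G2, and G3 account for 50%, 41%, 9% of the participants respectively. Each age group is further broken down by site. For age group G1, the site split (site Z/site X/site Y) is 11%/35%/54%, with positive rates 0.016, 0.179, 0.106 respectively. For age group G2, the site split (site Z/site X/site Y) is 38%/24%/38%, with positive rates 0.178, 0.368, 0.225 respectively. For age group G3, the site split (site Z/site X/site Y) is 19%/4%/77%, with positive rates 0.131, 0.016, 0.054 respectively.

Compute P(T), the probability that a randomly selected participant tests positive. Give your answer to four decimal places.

P(T|G1) = 0.11·0.016 + 0.35·0.179 + 0.54·0.106 = 0.00176 + 0.06265 + 0.05724 = 0.12165
P(T|G2) = 0.38·0.178 + 0.24·0.368 + 0.38·0.225 = 0.06764 + 0.08832 + 0.0855 = 0.24146
P(T|G3) = 0.19·0.131 + 0.04·0.016 + 0.77·0.054 = 0.02489 + 0.00064 + 0.04158 = 0.06711
Then overall,
P(T) = 0.5·0.12165 + 0.41·0.24146 + 0.09·0.06711
      = 0.060825 + 0.0989986 + 0.0060399 = 0.1658635

P(T) ≈ 0.1659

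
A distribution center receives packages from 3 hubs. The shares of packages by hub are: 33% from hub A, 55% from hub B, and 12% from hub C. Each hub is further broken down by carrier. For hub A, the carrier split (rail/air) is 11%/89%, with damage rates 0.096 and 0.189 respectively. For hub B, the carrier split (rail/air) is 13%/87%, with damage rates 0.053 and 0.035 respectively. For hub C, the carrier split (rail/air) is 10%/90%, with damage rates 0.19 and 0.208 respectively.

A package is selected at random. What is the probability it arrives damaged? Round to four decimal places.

P(D) ≈ 0.1043

P(D|A) = 0.11·0.096 + 0.89·0.189 = 0.01056 + 0.16821 = 0.17877
P(D|B) = 0.13·0.053 + 0.87·0.035 = 0.00689 + 0.03045 = 0.03734
P(D|C) = 0.1·0.19 + 0.9·0.208 = 0.019 + 0.1872 = 0.2062
By total probability over the outer partition,
P(D) = 0.33·0.17877 + 0.55·0.03734 + 0.12·0.2062
      = 0.0589941 + 0.020537 + 0.024744 = 0.1042751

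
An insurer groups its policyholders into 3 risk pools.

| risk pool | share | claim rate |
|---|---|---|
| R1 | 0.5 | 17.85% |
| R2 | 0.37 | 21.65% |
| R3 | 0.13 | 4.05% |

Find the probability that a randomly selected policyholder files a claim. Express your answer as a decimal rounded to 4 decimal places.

P(C) = P(C|R1)·P(R1) + P(C|R2)·P(R2) + P(C|R3)·P(R3)
      = 0.1785·0.5 + 0.2165·0.37 + 0.0405·0.13
      = 0.08925 + 0.080105 + 0.005265 = 0.17462

P(C) ≈ 0.1746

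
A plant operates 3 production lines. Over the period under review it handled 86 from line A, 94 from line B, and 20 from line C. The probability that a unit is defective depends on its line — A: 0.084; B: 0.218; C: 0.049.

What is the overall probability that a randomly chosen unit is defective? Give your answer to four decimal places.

0.1435

Total: 86 + 94 + 20 = 200.
P(A) = 86/200 = 0.43. P(B) = 94/200 = 0.47. P(C) = 20/200 = 0.1.
By the law of total probability,
P(D) = P(D|A)·P(A) + P(D|B)·P(B) + P(D|C)·P(C)
      = 0.084·0.43 + 0.218·0.47 + 0.049·0.1
      = 0.03612 + 0.10246 + 0.0049 = 0.14348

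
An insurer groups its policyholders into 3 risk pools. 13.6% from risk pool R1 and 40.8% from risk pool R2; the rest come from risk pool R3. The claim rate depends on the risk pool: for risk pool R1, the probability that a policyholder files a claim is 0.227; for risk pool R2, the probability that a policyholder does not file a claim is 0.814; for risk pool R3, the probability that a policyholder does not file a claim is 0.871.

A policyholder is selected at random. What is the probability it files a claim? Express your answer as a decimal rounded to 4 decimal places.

P(R3) = 1 − (0.136 + 0.408) = 0.456.
P(C|R2) = 1 − 0.814 = 0.186.
P(C|R3) = 1 − 0.871 = 0.129.
Using total probability over the partition,
P(C) = P(C|R1)·P(R1) + P(C|R2)·P(R2) + P(C|R3)·P(R3)
      = 0.227·0.136 + 0.186·0.408 + 0.129·0.456
      = 0.030872 + 0.075888 + 0.058824 = 0.165584

0.1656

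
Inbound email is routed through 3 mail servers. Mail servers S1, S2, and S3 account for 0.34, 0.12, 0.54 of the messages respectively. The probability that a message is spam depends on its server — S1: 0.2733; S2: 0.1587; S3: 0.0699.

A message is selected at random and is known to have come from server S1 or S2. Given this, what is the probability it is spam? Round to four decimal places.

Let J = {S1, S2}.
P(J) = 0.34 + 0.12 = 0.46.
P(S ∩ J) = 0.2733·0.34 + 0.1587·0.12 = 0.092922 + 0.019044 = 0.111966.
P(S | J) = 0.111966 / 0.46 = 0.243404…

P(S|J) ≈ 0.2434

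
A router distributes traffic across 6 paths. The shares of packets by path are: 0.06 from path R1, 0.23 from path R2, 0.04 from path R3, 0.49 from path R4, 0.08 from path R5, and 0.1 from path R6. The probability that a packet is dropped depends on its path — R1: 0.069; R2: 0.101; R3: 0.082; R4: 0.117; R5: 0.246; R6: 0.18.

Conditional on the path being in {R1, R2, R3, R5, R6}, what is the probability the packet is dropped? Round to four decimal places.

Let S = {R1, R2, R3, R5, R6}.
P(S) = 0.06 + 0.23 + 0.04 + 0.08 + 0.1 = 0.51.
P(L ∩ S) = 0.069·0.06 + 0.101·0.23 + 0.082·0.04 + 0.246·0.08 + 0.18·0.1 = 0.00414 + 0.02323 + 0.00328 + 0.01968 + 0.018 = 0.06833.
P(L | S) = 0.06833 / 0.51 = 0.133980…

P(L|S) ≈ 0.1340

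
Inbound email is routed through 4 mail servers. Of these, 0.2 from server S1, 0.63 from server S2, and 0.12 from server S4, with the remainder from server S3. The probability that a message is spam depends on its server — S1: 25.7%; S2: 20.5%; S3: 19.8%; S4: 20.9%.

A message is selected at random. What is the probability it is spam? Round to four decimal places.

P(S3) = 1 − (0.2 + 0.63 + 0.12) = 0.05.
P(S) = P(S|S1)·P(S1) + P(S|S2)·P(S2) + P(S|S3)·P(S3) + P(S|S4)·P(S4)
      = 0.257·0.2 + 0.205·0.63 + 0.198·0.05 + 0.209·0.12
      = 0.0514 + 0.12915 + 0.0099 + 0.02508 = 0.21553

P(S) ≈ 0.2155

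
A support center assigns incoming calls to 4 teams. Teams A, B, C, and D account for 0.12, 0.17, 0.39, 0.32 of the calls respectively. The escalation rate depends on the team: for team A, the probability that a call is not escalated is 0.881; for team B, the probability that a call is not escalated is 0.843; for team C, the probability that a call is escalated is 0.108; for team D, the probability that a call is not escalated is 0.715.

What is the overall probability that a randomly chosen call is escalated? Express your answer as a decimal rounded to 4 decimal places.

P(E) ≈ 0.1743

P(E|A) = 1 − 0.881 = 0.119.
P(E|B) = 1 − 0.843 = 0.157.
P(E|D) = 1 − 0.715 = 0.285.
Using total probability over the partition,
P(E) = P(E|A)·P(A) + P(E|B)·P(B) + P(E|C)·P(C) + P(E|D)·P(D)
      = 0.119·0.12 + 0.157·0.17 + 0.108·0.39 + 0.285·0.32
      = 0.01428 + 0.02669 + 0.04212 + 0.0912 = 0.17429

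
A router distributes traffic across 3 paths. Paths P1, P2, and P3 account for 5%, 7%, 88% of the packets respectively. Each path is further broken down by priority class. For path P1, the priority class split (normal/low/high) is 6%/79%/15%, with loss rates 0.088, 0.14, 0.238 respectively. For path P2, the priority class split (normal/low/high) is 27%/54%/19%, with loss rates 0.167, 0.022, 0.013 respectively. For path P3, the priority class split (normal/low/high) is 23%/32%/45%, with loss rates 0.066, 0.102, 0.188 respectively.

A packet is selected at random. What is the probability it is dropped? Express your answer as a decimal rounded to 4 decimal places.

0.1283

P(L|P1) = 0.06·0.088 + 0.79·0.14 + 0.15·0.238 = 0.00528 + 0.1106 + 0.0357 = 0.15158
P(L|P2) = 0.27·0.167 + 0.54·0.022 + 0.19·0.013 = 0.04509 + 0.01188 + 0.00247 = 0.05944
P(L|P3) = 0.23·0.066 + 0.32·0.102 + 0.45·0.188 = 0.01518 + 0.03264 + 0.0846 = 0.13242
By total probability over the outer partition,
P(L) = 0.05·0.15158 + 0.07·0.05944 + 0.88·0.13242
      = 0.007579 + 0.0041608 + 0.1165296 = 0.1282694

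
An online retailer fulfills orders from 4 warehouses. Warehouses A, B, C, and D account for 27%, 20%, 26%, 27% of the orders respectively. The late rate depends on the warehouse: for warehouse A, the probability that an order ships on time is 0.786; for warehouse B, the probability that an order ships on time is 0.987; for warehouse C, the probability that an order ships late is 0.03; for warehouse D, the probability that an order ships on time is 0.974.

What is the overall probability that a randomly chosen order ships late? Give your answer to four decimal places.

0.0752

P(L|A) = 1 − 0.786 = 0.214.
P(L|B) = 1 − 0.987 = 0.013.
P(L|D) = 1 − 0.974 = 0.026.
P(L) = P(L|A)·P(A) + P(L|B)·P(B) + P(L|C)·P(C) + P(L|D)·P(D)
      = 0.214·0.27 + 0.013·0.2 + 0.03·0.26 + 0.026·0.27
      = 0.05778 + 0.0026 + 0.0078 + 0.00702 = 0.0752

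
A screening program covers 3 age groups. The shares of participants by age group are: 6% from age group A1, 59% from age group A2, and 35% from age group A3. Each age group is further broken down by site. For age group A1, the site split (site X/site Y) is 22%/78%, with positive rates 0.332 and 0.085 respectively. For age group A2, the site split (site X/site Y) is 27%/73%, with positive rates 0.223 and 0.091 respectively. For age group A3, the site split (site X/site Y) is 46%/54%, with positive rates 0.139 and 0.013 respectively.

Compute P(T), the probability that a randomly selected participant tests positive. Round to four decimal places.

P(T|A1) = 0.22·0.332 + 0.78·0.085 = 0.07304 + 0.0663 = 0.13934
P(T|A2) = 0.27·0.223 + 0.73·0.091 = 0.06021 + 0.06643 = 0.12664
P(T|A3) = 0.46·0.139 + 0.54·0.013 = 0.06394 + 0.00702 = 0.07096
By total probability over the outer partition,
P(T) = 0.06·0.13934 + 0.59·0.12664 + 0.35·0.07096
      = 0.0083604 + 0.0747176 + 0.024836 = 0.107914

0.1079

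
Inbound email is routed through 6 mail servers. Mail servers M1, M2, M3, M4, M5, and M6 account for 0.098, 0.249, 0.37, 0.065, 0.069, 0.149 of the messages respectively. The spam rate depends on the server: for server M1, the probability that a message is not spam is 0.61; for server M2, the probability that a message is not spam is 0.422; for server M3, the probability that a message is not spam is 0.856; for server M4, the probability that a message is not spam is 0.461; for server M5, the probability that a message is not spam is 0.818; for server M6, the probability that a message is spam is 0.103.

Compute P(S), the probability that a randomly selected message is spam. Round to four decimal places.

P(S|M1) = 1 − 0.61 = 0.39.
P(S|M2) = 1 − 0.422 = 0.578.
P(S|M3) = 1 − 0.856 = 0.144.
P(S|M4) = 1 − 0.461 = 0.539.
P(S|M5) = 1 − 0.818 = 0.182.
By the law of total probability,
P(S) = P(S|M1)·P(M1) + P(S|M2)·P(M2) + P(S|M3)·P(M3) + P(S|M4)·P(M4) + P(S|M5)·P(M5) + P(S|M6)·P(M6)
      = 0.39·0.098 + 0.578·0.249 + 0.144·0.37 + 0.539·0.065 + 0.182·0.069 + 0.103·0.149
      = 0.03822 + 0.143922 + 0.05328 + 0.035035 + 0.012558 + 0.015347 = 0.298362

P(S) ≈ 0.2984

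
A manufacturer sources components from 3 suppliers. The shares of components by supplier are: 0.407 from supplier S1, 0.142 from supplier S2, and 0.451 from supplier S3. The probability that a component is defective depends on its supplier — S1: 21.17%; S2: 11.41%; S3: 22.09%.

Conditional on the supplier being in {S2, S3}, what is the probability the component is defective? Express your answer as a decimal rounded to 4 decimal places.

P(D|S) ≈ 0.1953

Let S = {S2, S3}.
P(S) = 0.142 + 0.451 = 0.593.
P(D ∩ S) = 0.1141·0.142 + 0.2209·0.451 = 0.0162022 + 0.0996259 = 0.1158281.
P(D | S) = 0.1158281 / 0.593 = 0.195326…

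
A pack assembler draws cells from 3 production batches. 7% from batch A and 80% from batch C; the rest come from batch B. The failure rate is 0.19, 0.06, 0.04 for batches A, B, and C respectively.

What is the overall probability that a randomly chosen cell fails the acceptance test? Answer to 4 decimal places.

P(B) = 1 − (0.07 + 0.8) = 0.13.
P(F) = P(F|A)·P(A) + P(F|B)·P(B) + P(F|C)·P(C)
      = 0.19·0.07 + 0.06·0.13 + 0.04·0.8
      = 0.0133 + 0.0078 + 0.032 = 0.0531

0.0531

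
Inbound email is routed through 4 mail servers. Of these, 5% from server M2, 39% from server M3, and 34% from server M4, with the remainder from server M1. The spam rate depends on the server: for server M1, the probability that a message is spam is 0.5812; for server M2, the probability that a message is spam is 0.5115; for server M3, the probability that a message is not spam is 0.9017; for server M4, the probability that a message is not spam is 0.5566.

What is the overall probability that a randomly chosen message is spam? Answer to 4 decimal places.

0.3425

P(M1) = 1 − (0.05 + 0.39 + 0.34) = 0.22.
P(S|M3) = 1 − 0.9017 = 0.0983.
P(S|M4) = 1 − 0.5566 = 0.4434.
Summing over the partition,
P(S) = P(S|M1)·P(M1) + P(S|M2)·P(M2) + P(S|M3)·P(M3) + P(S|M4)·P(M4)
      = 0.5812·0.22 + 0.5115·0.05 + 0.0983·0.39 + 0.4434·0.34
      = 0.127864 + 0.025575 + 0.038337 + 0.150756 = 0.342532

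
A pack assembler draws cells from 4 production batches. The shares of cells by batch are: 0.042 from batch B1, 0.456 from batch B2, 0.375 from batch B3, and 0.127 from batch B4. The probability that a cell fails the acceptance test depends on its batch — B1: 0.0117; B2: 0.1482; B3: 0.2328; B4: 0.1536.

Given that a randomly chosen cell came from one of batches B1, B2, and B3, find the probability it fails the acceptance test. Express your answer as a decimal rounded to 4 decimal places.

Let S = {B1, B2, B3}.
P(S) = 0.042 + 0.456 + 0.375 = 0.873.
P(F ∩ S) = 0.0117·0.042 + 0.1482·0.456 + 0.2328·0.375 = 0.0004914 + 0.0675792 + 0.0873 = 0.1553706.
P(F | S) = 0.1553706 / 0.873 = 0.177973…

P(F|S) ≈ 0.1780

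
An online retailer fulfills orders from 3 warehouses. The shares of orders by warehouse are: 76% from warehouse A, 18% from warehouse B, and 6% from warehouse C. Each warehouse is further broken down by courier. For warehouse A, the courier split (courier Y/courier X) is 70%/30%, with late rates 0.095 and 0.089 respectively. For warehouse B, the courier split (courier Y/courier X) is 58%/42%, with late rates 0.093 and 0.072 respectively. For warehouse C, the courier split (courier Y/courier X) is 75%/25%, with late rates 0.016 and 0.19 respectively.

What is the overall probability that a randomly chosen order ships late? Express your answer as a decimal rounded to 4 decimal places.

P(L|A) = 0.7·0.095 + 0.3·0.089 = 0.0665 + 0.0267 = 0.0932
P(L|B) = 0.58·0.093 + 0.42·0.072 = 0.05394 + 0.03024 = 0.08418
P(L|C) = 0.75·0.016 + 0.25·0.19 = 0.012 + 0.0475 = 0.0595
Then overall,
P(L) = 0.76·0.0932 + 0.18·0.08418 + 0.06·0.0595
      = 0.070832 + 0.0151524 + 0.00357 = 0.0895544

P(L) ≈ 0.0896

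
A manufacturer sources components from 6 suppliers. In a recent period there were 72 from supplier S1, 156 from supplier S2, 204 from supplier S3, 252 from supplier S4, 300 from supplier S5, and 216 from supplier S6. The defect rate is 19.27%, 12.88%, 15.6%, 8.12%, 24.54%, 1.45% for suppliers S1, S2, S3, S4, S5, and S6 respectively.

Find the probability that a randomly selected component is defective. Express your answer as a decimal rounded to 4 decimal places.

0.1358

Total: 72 + 156 + 204 + 252 + 300 + 216 = 1200.
P(S1) = 72/1200 = 0.06. P(S2) = 156/1200 = 0.13. P(S3) = 204/1200 = 0.17. P(S4) = 252/1200 = 0.21. P(S5) = 300/1200 = 0.25. P(S6) = 216/1200 = 0.18.
By the law of total probability,
P(D) = P(D|S1)·P(S1) + P(D|S2)·P(S2) + P(D|S3)·P(S3) + P(D|S4)·P(S4) + P(D|S5)·P(S5) + P(D|S6)·P(S6)
      = 0.1927·0.06 + 0.1288·0.13 + 0.156·0.17 + 0.0812·0.21 + 0.2454·0.25 + 0.0145·0.18
      = 0.011562 + 0.016744 + 0.02652 + 0.017052 + 0.06135 + 0.00261 = 0.135838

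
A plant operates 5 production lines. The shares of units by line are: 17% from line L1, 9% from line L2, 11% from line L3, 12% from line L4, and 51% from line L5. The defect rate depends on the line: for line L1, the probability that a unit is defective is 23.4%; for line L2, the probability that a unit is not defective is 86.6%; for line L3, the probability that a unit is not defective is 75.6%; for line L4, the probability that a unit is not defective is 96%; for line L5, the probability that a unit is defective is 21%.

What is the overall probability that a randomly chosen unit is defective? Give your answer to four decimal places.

P(D|L2) = 1 − 0.866 = 0.134.
P(D|L3) = 1 − 0.756 = 0.244.
P(D|L4) = 1 − 0.96 = 0.04.
By the law of total probability,
P(D) = P(D|L1)·P(L1) + P(D|L2)·P(L2) + P(D|L3)·P(L3) + P(D|L4)·P(L4) + P(D|L5)·P(L5)
      = 0.234·0.17 + 0.134·0.09 + 0.244·0.11 + 0.04·0.12 + 0.21·0.51
      = 0.03978 + 0.01206 + 0.02684 + 0.0048 + 0.1071 = 0.19058

0.1906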